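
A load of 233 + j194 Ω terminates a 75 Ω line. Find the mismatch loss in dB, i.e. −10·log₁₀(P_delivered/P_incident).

Γ = (158 + j194)/(308 + j194), |Γ| = 0.687
|Γ|² = 0.472, so P_del/P_inc = 1 − |Γ|² = 0.528
ML = −10·log₁₀(1 − |Γ|²)

mismatch loss ≈ 2.78 dB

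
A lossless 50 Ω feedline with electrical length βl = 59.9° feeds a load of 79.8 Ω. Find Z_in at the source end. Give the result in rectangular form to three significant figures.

tan(βl) = tan(59.9°) = 1.73
Z_in = Z_0·(Z_L + jZ_0·tanβl)/(Z_0 + jZ_L·tanβl)
     = 50·(79.8 + j86.3)/(50 + j138)

Z_in ≈ 37 − j15.6 Ω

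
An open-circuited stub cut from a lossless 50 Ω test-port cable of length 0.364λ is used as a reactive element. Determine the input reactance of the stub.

X_in ≈ 43.5 Ω (inductive)

βl = 2π × 0.364 = 131°
tan(βl) = -1.15
For an open-circuited stub, Z_in = −jZ_0·cot(βl) = −jZ_0/tan(βl)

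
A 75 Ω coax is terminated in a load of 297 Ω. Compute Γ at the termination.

Γ = (Z_L − Z_0)/(Z_L + Z_0) = (297 − 75)/(297 + 75) = 222/372

Γ = 0.597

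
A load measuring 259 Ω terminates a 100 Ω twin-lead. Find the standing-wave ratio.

VSWR ≈ 2.59

Γ = (259 − 100)/(259 + 100) = 0.443
VSWR = (1 + 0.443)/(1 − 0.443)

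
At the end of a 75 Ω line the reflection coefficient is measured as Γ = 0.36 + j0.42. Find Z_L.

Z_L = Z_0·(1 + Γ)/(1 − Γ) = 75·(1.36 + j0.42)/(0.64 − j0.42)

Z_L ≈ 88.8 + j108 Ω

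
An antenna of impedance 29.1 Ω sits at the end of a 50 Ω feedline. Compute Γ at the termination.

Γ = -0.264

Γ = (Z_L − Z_0)/(Z_L + Z_0) = (29.1 − 50)/(29.1 + 50) = -20.9/79.1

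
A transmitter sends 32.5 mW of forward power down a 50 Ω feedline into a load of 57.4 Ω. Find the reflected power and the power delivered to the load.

P_reflected ≈ 0.154 mW; P_delivered ≈ 32.3 mW

Γ = (57.4 − 50)/(57.4 + 50) = 0.0689
|Γ|² = 0.00475
P_refl = |Γ|²·P_inc = 0.154 mW, P_del = (1 − |Γ|²)·P_inc = 32.3 mW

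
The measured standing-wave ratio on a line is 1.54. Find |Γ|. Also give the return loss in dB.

|Γ| = (S − 1)/(S + 1) = (1.54 − 1)/(1.54 + 1) = 0.54/2.54
RL = −20·log₁₀|Γ| = −20·log₁₀(0.213)

|Γ| ≈ 0.213; return loss ≈ 13.4 dB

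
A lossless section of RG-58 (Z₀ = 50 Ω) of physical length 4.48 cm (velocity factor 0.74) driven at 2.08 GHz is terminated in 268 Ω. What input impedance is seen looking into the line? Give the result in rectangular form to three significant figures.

Z_in ≈ 35.9 + j78.5 Ω

λ = v/f = 0.74·c / 2.08 GHz = 0.107 m
βl = 2π·l/λ = 2π × 0.42 = 151°
tan(βl) = tan(151°) = -0.552
Z_in = Z_0·(Z_L + jZ_0·tanβl)/(Z_0 + jZ_L·tanβl)
     = 50·(268 − j27.6)/(50 − j148)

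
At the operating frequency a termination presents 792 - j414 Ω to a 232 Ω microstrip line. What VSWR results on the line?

Γ = (Z_L − Z_0)/(Z_L + Z_0) = (560 − j414)/(1024 − j414)
|Γ| = 696/1100 = 0.631
VSWR = (1 + |Γ|)/(1 − |Γ|) = 1.63/0.369

VSWR ≈ 4.41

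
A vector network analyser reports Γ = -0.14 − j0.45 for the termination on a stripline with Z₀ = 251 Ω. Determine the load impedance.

Z_L ≈ 130 − j150 Ω

Z_L = Z_0·(1 + Γ)/(1 − Γ) = 251·(0.86 − j0.45)/(1.14 + j0.45)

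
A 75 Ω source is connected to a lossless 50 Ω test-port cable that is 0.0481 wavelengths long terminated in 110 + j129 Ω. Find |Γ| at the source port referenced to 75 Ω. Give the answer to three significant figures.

βl = 2π × 0.0481 = 17.3°
tan(βl) = 0.312
Z_in = Z_0·(Z_L + jZ_0·tanβl)/(Z_0 + jZ_L·tanβl) = 237 − j92.7 Ω
Γ_s = (Z_in − Z_s)/(Z_in + Z_s) = (162 − j92.7)/(312 − j92.7), |Γ_s| = 0.574

|Γ| ≈ 0.574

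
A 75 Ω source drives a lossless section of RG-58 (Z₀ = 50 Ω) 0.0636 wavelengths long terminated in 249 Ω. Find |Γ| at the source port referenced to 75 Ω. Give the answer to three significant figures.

βl = 2π × 0.0636 = 22.9°
tan(βl) = 0.422
Z_in = Z_0·(Z_L + jZ_0·tanβl)/(Z_0 + jZ_L·tanβl) = 54.1 − j92.7 Ω
Γ_s = (Z_in − Z_s)/(Z_in + Z_s) = (-20.9 − j92.7)/(129 − j92.7), |Γ_s| = 0.598

|Γ| ≈ 0.598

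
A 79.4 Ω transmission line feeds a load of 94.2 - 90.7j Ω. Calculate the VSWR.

Γ = (Z_L − Z_0)/(Z_L + Z_0) = (14.8 − j90.7)/(173.6 − j90.7)
|Γ| = 91.9/196 = 0.469
VSWR = (1 + |Γ|)/(1 − |Γ|) = 1.47/0.531

VSWR ≈ 2.77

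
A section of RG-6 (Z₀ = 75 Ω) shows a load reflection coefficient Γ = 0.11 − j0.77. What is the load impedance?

Z_L ≈ 21.4 − j83.4 Ω

Z_L = Z_0·(1 + Γ)/(1 − Γ) = 75·(1.11 − j0.77)/(0.89 + j0.77)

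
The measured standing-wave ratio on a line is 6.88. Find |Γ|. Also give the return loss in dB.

|Γ| ≈ 0.746; return loss ≈ 2.54 dB

|Γ| = (S − 1)/(S + 1) = (6.88 − 1)/(6.88 + 1) = 5.88/7.88
RL = −20·log₁₀|Γ| = −20·log₁₀(0.746)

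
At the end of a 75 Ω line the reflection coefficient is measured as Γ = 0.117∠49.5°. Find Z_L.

Z_L = Z_0·(1 + Γ)/(1 − Γ) = 75·(1.08 + j0.089)/(0.924 − j0.089)

Z_L ≈ 85.8 + j15.5 Ω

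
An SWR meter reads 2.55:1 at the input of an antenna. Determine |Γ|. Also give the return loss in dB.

|Γ| ≈ 0.437; return loss ≈ 7.2 dB

|Γ| = (S − 1)/(S + 1) = (2.55 − 1)/(2.55 + 1) = 1.55/3.55
RL = −20·log₁₀|Γ| = −20·log₁₀(0.437)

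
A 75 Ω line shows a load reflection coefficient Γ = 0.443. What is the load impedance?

Z_L = Z_0·(1 + Γ)/(1 − Γ) = 75·(1.44)/(0.557)

Z_L ≈ 194 Ω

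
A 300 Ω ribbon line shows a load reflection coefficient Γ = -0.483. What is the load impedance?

Z_L = Z_0·(1 + Γ)/(1 − Γ) = 300·(0.517)/(1.48)

Z_L ≈ 105 Ω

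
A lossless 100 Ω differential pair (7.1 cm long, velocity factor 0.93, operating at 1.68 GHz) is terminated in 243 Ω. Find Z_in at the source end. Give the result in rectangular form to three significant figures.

Z_in ≈ 125 + j99.4 Ω

λ = v/f = 0.93·c / 1.68 GHz = 0.166 m
βl = 2π·l/λ = 2π × 0.428 = 154°
tan(βl) = tan(154°) = -0.49
Z_in = Z_0·(Z_L + jZ_0·tanβl)/(Z_0 + jZ_L·tanβl)
     = 100·(243 − j49)/(100 − j119)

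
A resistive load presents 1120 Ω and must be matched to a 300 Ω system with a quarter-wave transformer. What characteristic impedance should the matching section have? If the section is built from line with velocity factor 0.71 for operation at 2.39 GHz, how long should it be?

Z_qwt ≈ 580 Ω; length ≈ 2.23 cm

Z_qwt = √(Z_0·R_L) = √(300 × 1120) = √336000
λ = 0.71·c/f = 0.0891 m, so l = λ/4 = 0.0223 m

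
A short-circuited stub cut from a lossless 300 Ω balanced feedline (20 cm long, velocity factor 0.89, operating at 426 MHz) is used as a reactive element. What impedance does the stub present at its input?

λ = v/f = 0.89·c / 426 MHz = 0.627 m
βl = 2π·l/λ = 2π × 0.319 = 115°
tan(βl) = -2.16
For a short-circuited stub, Z_in = jZ_0·tan(βl)

Z_in ≈ −j647 Ω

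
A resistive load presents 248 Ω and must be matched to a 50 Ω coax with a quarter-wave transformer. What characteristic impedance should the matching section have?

Z_qwt = √(Z_0·R_L) = √(50 × 248) = √12400

Z_qwt ≈ 111 Ω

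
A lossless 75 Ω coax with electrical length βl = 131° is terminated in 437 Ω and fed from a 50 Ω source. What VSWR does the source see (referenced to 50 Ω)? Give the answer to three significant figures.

VSWR ≈ 6

tan(βl) = -1.15
Z_in = Z_0·(Z_L + jZ_0·tanβl)/(Z_0 + jZ_L·tanβl) = 22.1 + j61.9 Ω
Γ_s = (Z_in − Z_s)/(Z_in + Z_s) = (-27.9 + j61.9)/(72.1 + j61.9), |Γ_s| = 0.714
VSWR = (1 + |Γ_s|)/(1 − |Γ_s|)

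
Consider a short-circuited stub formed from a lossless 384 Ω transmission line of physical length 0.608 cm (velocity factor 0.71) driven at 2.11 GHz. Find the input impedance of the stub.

Z_in ≈ +j153 Ω

λ = v/f = 0.71·c / 2.11 GHz = 0.101 m
βl = 2π·l/λ = 2π × 0.0602 = 21.7°
tan(βl) = 0.398
For a short-circuited stub, Z_in = jZ_0·tan(βl)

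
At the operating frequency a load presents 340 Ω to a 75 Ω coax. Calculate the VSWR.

VSWR ≈ 4.53

Γ = (340 − 75)/(340 + 75) = 0.639
VSWR = (1 + 0.639)/(1 − 0.639)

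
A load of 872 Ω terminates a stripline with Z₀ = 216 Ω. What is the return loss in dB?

RL ≈ 4.39 dB

Γ = (872 − 216)/(872 + 216) = 0.603
RL = −20·log₁₀|Γ| = −20·log₁₀(0.603)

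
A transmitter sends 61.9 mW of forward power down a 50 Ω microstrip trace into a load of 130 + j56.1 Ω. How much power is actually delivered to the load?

|Γ| = |(80 + j56.1)/(180 + j56.1)| = 0.518
|Γ|² = 0.269
P_refl = |Γ|²·P_inc = 16.6 mW, P_del = (1 − |Γ|²)·P_inc = 45.3 mW

P_delivered ≈ 45.3 mW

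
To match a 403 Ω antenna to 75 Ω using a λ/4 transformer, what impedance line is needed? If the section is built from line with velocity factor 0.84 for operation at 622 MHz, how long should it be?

Z_qwt ≈ 174 Ω; length ≈ 10.1 cm

Z_qwt = √(Z_0·R_L) = √(75 × 403) = √30220
λ = 0.84·c/f = 0.405 m, so l = λ/4 = 0.101 m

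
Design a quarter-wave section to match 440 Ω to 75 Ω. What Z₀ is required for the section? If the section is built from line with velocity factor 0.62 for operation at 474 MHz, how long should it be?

Z_qwt = √(Z_0·R_L) = √(75 × 440) = √33000
λ = 0.62·c/f = 0.392 m, so l = λ/4 = 0.0981 m

Z_qwt ≈ 182 Ω; length ≈ 9.81 cm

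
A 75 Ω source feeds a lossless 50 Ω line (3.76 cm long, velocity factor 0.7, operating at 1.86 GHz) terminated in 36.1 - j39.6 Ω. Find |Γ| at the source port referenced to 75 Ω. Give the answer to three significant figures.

λ = v/f = 0.7·c / 1.86 GHz = 0.113 m
βl = 2π·l/λ = 2π × 0.333 = 120°
tan(βl) = -1.74
Z_in = Z_0·(Z_L + jZ_0·tanβl)/(Z_0 + jZ_L·tanβl) = 84.5 + j54.2 Ω
Γ_s = (Z_in − Z_s)/(Z_in + Z_s) = (9.49 + j54.2)/(159 + j54.2), |Γ_s| = 0.326

|Γ| ≈ 0.326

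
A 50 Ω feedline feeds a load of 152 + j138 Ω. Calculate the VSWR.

Γ = (Z_L − Z_0)/(Z_L + Z_0) = (102 + j138)/(202 + j138)
|Γ| = 172/245 = 0.701
VSWR = (1 + |Γ|)/(1 − |Γ|) = 1.7/0.299

VSWR ≈ 5.7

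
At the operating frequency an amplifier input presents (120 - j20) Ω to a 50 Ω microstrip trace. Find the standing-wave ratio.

VSWR ≈ 2.48

Γ = (Z_L − Z_0)/(Z_L + Z_0) = (70 − j20)/(170 − j20)
|Γ| = 72.8/171 = 0.425
VSWR = (1 + |Γ|)/(1 − |Γ|) = 1.43/0.575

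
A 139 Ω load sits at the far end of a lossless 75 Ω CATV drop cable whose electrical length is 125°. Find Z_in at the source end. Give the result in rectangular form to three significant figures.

Z_in ≈ 52.8 + j32.6 Ω

tan(βl) = tan(125°) = -1.43
Z_in = Z_0·(Z_L + jZ_0·tanβl)/(Z_0 + jZ_L·tanβl)
     = 75·(139 − j107)/(75 − j199)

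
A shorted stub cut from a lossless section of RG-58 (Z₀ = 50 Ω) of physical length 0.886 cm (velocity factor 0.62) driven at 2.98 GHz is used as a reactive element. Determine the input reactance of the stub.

λ = v/f = 0.62·c / 2.98 GHz = 0.0624 m
βl = 2π·l/λ = 2π × 0.142 = 51.1°
tan(βl) = 1.24
For a shorted stub, Z_in = jZ_0·tan(βl)

X_in ≈ 62 Ω (inductive)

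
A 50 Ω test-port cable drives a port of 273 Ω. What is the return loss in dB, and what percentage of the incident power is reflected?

Γ = (273 − 50)/(273 + 50) = 0.69
RL = −20·log₁₀(0.69) = 3.22 dB
P_refl/P_inc = |Γ|² = 0.477

RL ≈ 3.22 dB; 47.7% of incident power reflected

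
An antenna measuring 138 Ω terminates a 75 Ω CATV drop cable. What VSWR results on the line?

For a purely resistive load, VSWR = R_L/Z_0 or Z_0/R_L (whichever > 1) = 138/75

VSWR ≈ 1.84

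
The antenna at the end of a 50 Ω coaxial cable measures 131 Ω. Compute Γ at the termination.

Γ = 0.448

Γ = (Z_L − Z_0)/(Z_L + Z_0) = (131 − 50)/(131 + 50) = 81/181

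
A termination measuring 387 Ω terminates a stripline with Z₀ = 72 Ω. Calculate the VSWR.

Γ = (387 − 72)/(387 + 72) = 0.686
VSWR = (1 + 0.686)/(1 − 0.686)

VSWR ≈ 5.38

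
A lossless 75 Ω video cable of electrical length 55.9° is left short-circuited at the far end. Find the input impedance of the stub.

Z_in ≈ +j111 Ω

tan(βl) = 1.48
For a short-circuited stub, Z_in = jZ_0·tan(βl)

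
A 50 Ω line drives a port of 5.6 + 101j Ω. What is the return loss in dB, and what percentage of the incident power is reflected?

Γ = (-44.4 + j101)/(55.6 + j101), |Γ| = 0.957
RL = −20·log₁₀(0.957) = 0.382 dB
P_refl/P_inc = |Γ|² = 0.916

RL ≈ 0.382 dB; 91.6% of incident power reflected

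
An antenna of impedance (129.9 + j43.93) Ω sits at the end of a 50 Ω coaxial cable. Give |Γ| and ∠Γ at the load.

Γ ≈ 0.492 ∠ 15.1°

Γ = (Z_L − Z_0)/(Z_L + Z_0) = (79.9 + j43.93)/(179.9 + j43.93)
|Γ| = 91.2/185 = 0.492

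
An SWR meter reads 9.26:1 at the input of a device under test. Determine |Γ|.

|Γ| ≈ 0.805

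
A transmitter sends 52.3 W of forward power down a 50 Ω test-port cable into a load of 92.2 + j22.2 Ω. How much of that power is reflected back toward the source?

|Γ| = |(42.2 + j22.2)/(142.2 + j22.2)| = 0.331
|Γ|² = 0.11
P_refl = |Γ|²·P_inc = 5.74 W, P_del = (1 − |Γ|²)·P_inc = 46.6 W

P_reflected ≈ 5.74 W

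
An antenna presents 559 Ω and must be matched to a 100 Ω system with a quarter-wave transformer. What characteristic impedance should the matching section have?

Z_qwt ≈ 236 Ω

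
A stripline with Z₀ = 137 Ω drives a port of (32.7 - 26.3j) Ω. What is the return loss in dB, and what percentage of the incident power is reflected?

RL ≈ 4.06 dB; 39.2% of incident power reflected

Γ = (-104.3 − j26.3)/(169.7 − j26.3), |Γ| = 0.626
RL = −20·log₁₀(0.626) = 4.06 dB
P_refl/P_inc = |Γ|² = 0.392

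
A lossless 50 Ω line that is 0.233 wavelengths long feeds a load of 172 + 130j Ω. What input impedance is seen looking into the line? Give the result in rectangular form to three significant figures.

Z_in ≈ 9.64 − j12.3 Ω

βl = 2π × 0.233 = 83.9°
tan(βl) = tan(83.9°) = 9.33
Z_in = Z_0·(Z_L + jZ_0·tanβl)/(Z_0 + jZ_L·tanβl)
     = 50·(172 + j596)/(-1160 + j1600)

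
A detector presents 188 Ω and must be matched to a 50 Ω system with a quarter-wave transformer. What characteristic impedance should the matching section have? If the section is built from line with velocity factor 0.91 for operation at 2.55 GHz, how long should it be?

Z_qwt ≈ 97 Ω; length ≈ 2.68 cm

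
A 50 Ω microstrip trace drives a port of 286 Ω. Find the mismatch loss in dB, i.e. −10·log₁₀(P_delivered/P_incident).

Γ = (286 − 50)/(286 + 50) = 0.702
|Γ|² = 0.493, so P_del/P_inc = 1 − |Γ|² = 0.507
ML = −10·log₁₀(1 − |Γ|²)

mismatch loss ≈ 2.95 dB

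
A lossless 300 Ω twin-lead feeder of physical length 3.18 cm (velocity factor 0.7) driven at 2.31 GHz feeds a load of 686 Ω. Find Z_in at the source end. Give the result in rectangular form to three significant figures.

λ = v/f = 0.7·c / 2.31 GHz = 0.0909 m
βl = 2π·l/λ = 2π × 0.35 = 126°
tan(βl) = tan(126°) = -1.38
Z_in = Z_0·(Z_L + jZ_0·tanβl)/(Z_0 + jZ_L·tanβl)
     = 300·(686 − j414)/(300 − j947)

Z_in ≈ 182 + j160 Ω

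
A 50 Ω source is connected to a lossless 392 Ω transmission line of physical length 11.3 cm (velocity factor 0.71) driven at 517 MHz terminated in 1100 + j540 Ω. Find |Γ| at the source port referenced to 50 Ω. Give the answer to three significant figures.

λ = v/f = 0.71·c / 517 MHz = 0.412 m
βl = 2π·l/λ = 2π × 0.274 = 98.7°
tan(βl) = -6.5
Z_in = Z_0·(Z_L + jZ_0·tanβl)/(Z_0 + jZ_L·tanβl) = 110 + j0.135 Ω
Γ_s = (Z_in − Z_s)/(Z_in + Z_s) = (60.2 + j0.135)/(160 + j0.135), |Γ_s| = 0.376

|Γ| ≈ 0.376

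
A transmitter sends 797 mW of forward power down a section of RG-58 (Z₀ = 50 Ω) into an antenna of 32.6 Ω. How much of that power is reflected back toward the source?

Γ = (32.6 − 50)/(32.6 + 50) = -0.211
|Γ|² = 0.0444
P_refl = |Γ|²·P_inc = 35.4 mW, P_del = (1 − |Γ|²)·P_inc = 762 mW

P_reflected ≈ 35.4 mW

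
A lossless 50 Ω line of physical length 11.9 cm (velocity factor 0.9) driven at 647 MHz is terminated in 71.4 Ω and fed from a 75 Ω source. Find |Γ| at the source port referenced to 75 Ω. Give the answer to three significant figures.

|Γ| ≈ 0.356

λ = v/f = 0.9·c / 647 MHz = 0.417 m
βl = 2π·l/λ = 2π × 0.285 = 103°
tan(βl) = -4.45
Z_in = Z_0·(Z_L + jZ_0·tanβl)/(Z_0 + jZ_L·tanβl) = 35.9 + j5.58 Ω
Γ_s = (Z_in − Z_s)/(Z_in + Z_s) = (-39.1 + j5.58)/(111 + j5.58), |Γ_s| = 0.356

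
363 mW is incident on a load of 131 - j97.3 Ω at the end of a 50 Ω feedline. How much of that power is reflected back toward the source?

P_reflected ≈ 138 mW

|Γ| = |(81 − j97.3)/(181 − j97.3)| = 0.616
|Γ|² = 0.38
P_refl = |Γ|²·P_inc = 138 mW, P_del = (1 − |Γ|²)·P_inc = 225 mW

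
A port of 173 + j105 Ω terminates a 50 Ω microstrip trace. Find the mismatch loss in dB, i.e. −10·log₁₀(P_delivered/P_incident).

mismatch loss ≈ 2.44 dB

Γ = (123 + j105)/(223 + j105), |Γ| = 0.656
|Γ|² = 0.43, so P_del/P_inc = 1 − |Γ|² = 0.57
ML = −10·log₁₀(1 − |Γ|²)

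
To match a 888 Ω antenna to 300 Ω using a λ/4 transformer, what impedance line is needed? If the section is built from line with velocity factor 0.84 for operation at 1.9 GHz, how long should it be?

Z_qwt ≈ 516 Ω; length ≈ 3.32 cm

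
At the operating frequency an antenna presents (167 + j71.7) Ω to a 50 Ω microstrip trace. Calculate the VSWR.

Γ = (Z_L − Z_0)/(Z_L + Z_0) = (117 + j71.7)/(217 + j71.7)
|Γ| = 137/229 = 0.6
VSWR = (1 + |Γ|)/(1 − |Γ|) = 1.6/0.4

VSWR ≈ 4.01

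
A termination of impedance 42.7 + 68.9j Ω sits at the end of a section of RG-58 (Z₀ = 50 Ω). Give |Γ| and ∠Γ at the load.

Γ ≈ 0.6 ∠ 59.4°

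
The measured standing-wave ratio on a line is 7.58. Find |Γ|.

|Γ| ≈ 0.767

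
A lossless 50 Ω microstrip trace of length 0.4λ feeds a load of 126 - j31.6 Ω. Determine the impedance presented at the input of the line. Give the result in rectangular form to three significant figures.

Z_in ≈ 52.8 + j53.2 Ω

βl = 2π × 0.4 = 144°
tan(βl) = tan(144°) = -0.727
Z_in = Z_0·(Z_L + jZ_0·tanβl)/(Z_0 + jZ_L·tanβl)
     = 50·(126 − j67.9)/(27 − j91.5)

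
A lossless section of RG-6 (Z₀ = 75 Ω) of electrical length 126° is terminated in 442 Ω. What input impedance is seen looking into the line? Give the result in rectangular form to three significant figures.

tan(βl) = tan(126°) = -1.38
Z_in = Z_0·(Z_L + jZ_0·tanβl)/(Z_0 + jZ_L·tanβl)
     = 75·(442 − j103)/(75 − j608)

Z_in ≈ 19.2 + j52.1 Ω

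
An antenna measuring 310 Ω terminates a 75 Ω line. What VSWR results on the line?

VSWR ≈ 4.13

Γ = (310 − 75)/(310 + 75) = 0.61
VSWR = (1 + 0.61)/(1 − 0.61)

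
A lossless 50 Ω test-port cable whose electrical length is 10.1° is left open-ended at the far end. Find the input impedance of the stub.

Z_in ≈ −j281 Ω

tan(βl) = 0.178
For an open-ended stub, Z_in = −jZ_0·cot(βl) = −jZ_0/tan(βl)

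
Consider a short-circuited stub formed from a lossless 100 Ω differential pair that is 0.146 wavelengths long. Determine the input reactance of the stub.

βl = 2π × 0.146 = 52.6°
tan(βl) = 1.31
For a short-circuited stub, Z_in = jZ_0·tan(βl)

X_in ≈ 131 Ω (inductive)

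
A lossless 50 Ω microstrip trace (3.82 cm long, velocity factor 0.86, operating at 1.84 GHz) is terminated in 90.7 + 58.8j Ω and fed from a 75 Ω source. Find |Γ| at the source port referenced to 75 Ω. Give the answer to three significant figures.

λ = v/f = 0.86·c / 1.84 GHz = 0.14 m
βl = 2π·l/λ = 2π × 0.272 = 98.1°
tan(βl) = -7.05
Z_in = Z_0·(Z_L + jZ_0·tanβl)/(Z_0 + jZ_L·tanβl) = 18.4 − j6.28 Ω
Γ_s = (Z_in − Z_s)/(Z_in + Z_s) = (-56.6 − j6.28)/(93.4 − j6.28), |Γ_s| = 0.608

|Γ| ≈ 0.608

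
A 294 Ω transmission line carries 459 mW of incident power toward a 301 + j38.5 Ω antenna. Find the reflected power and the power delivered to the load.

|Γ| = |(7 + j38.5)/(595 + j38.5)| = 0.0656
|Γ|² = 0.00431
P_refl = |Γ|²·P_inc = 1.98 mW, P_del = (1 − |Γ|²)·P_inc = 457 mW

P_reflected ≈ 1.98 mW; P_delivered ≈ 457 mW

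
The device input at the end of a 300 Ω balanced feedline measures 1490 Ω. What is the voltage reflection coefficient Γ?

Γ = (Z_L − Z_0)/(Z_L + Z_0) = (1490 − 300)/(1490 + 300) = 1190/1790

Γ = 0.665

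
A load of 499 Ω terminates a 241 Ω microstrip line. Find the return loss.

Γ = (499 − 241)/(499 + 241) = 0.349
RL = −20·log₁₀|Γ| = −20·log₁₀(0.349)

RL ≈ 9.15 dB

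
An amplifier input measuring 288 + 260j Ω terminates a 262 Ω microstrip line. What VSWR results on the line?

VSWR ≈ 2.51

Γ = (Z_L − Z_0)/(Z_L + Z_0) = (26 + j260)/(550 + j260)
|Γ| = 261/608 = 0.43
VSWR = (1 + |Γ|)/(1 − |Γ|) = 1.43/0.57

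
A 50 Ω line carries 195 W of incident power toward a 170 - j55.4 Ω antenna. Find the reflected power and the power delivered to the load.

P_reflected ≈ 66.2 W; P_delivered ≈ 129 W

|Γ| = |(120 − j55.4)/(220 − j55.4)| = 0.583
|Γ|² = 0.339
P_refl = |Γ|²·P_inc = 66.2 W, P_del = (1 − |Γ|²)·P_inc = 129 W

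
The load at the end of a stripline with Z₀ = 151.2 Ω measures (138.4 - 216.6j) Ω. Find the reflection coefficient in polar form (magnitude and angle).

Γ = (Z_L − Z_0)/(Z_L + Z_0) = (-12.8 − j216.6)/(289.6 − j216.6)
|Γ| = 217/362 = 0.6

Γ ≈ 0.6 ∠ -56.6°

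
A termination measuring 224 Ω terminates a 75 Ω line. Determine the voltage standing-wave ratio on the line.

VSWR ≈ 2.99

Γ = (224 − 75)/(224 + 75) = 0.498
VSWR = (1 + 0.498)/(1 − 0.498)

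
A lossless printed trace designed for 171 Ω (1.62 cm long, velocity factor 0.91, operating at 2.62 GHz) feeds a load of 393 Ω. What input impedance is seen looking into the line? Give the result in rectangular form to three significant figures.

Z_in ≈ 99.7 − j86.2 Ω

λ = v/f = 0.91·c / 2.62 GHz = 0.104 m
βl = 2π·l/λ = 2π × 0.155 = 56°
tan(βl) = tan(56°) = 1.48
Z_in = Z_0·(Z_L + jZ_0·tanβl)/(Z_0 + jZ_L·tanβl)
     = 171·(393 + j253)/(171 + j582)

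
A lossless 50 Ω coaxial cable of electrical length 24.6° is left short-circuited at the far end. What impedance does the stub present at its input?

Z_in ≈ +j22.9 Ω

tan(βl) = 0.458
For a short-circuited stub, Z_in = jZ_0·tan(βl)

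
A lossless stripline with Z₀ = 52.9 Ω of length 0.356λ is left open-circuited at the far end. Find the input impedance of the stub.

Z_in ≈ +j41.6 Ω

βl = 2π × 0.356 = 128°
tan(βl) = -1.27
For an open-circuited stub, Z_in = −jZ_0·cot(βl) = −jZ_0/tan(βl)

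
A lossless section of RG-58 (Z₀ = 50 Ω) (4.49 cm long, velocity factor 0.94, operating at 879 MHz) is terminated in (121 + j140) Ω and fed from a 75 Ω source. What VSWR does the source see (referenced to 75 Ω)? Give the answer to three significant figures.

VSWR ≈ 5.87

λ = v/f = 0.94·c / 879 MHz = 0.321 m
βl = 2π·l/λ = 2π × 0.14 = 50.4°
tan(βl) = 1.21
Z_in = Z_0·(Z_L + jZ_0·tanβl)/(Z_0 + jZ_L·tanβl) = 20.9 − j58.4 Ω
Γ_s = (Z_in − Z_s)/(Z_in + Z_s) = (-54.1 − j58.4)/(95.9 − j58.4), |Γ_s| = 0.709
VSWR = (1 + |Γ_s|)/(1 − |Γ_s|)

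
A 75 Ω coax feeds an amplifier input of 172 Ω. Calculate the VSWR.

For a purely resistive load, VSWR = R_L/Z_0 or Z_0/R_L (whichever > 1) = 172/75

VSWR ≈ 2.29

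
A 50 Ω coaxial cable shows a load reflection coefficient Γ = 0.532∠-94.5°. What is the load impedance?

Z_L = Z_0·(1 + Γ)/(1 − Γ) = 50·(0.958 − j0.53)/(1.04 + j0.53)

Z_L ≈ 26.2 − j38.8 Ω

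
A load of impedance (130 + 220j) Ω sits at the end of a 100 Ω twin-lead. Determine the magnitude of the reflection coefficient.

|Γ| ≈ 0.698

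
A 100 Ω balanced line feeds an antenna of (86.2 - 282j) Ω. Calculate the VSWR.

Γ = (Z_L − Z_0)/(Z_L + Z_0) = (-13.8 − j282)/(186.2 − j282)
|Γ| = 282/338 = 0.835
VSWR = (1 + |Γ|)/(1 − |Γ|) = 1.84/0.165

VSWR ≈ 11.2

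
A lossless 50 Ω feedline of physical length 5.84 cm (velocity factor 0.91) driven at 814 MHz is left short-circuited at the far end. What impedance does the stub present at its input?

Z_in ≈ +j96.8 Ω

λ = v/f = 0.91·c / 814 MHz = 0.335 m
βl = 2π·l/λ = 2π × 0.174 = 62.7°
tan(βl) = 1.94
For a short-circuited stub, Z_in = jZ_0·tan(βl)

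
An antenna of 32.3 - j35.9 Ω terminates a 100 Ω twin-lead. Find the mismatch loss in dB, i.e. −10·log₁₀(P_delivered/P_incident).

Γ = (-67.7 − j35.9)/(132.3 − j35.9), |Γ| = 0.559
|Γ|² = 0.312, so P_del/P_inc = 1 − |Γ|² = 0.688
ML = −10·log₁₀(1 − |Γ|²)

mismatch loss ≈ 1.63 dB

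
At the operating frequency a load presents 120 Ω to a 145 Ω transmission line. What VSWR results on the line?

VSWR ≈ 1.21

Γ = (120 − 145)/(120 + 145) = -0.0943
VSWR = (1 + 0.0943)/(1 − 0.0943)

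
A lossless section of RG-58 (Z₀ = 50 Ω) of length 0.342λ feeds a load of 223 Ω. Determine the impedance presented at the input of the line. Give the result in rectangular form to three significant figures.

βl = 2π × 0.342 = 123°
tan(βl) = tan(123°) = -1.53
Z_in = Z_0·(Z_L + jZ_0·tanβl)/(Z_0 + jZ_L·tanβl)
     = 50·(223 − j76.6)/(50 − j342)

Z_in ≈ 15.6 + j30.3 Ω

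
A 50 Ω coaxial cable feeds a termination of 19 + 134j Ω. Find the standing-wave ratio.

Γ = (Z_L − Z_0)/(Z_L + Z_0) = (-31 + j134)/(69 + j134)
|Γ| = 138/151 = 0.913
VSWR = (1 + |Γ|)/(1 − |Γ|) = 1.91/0.0875

VSWR ≈ 21.9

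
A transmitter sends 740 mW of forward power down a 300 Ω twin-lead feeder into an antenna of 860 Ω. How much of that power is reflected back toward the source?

Γ = (860 − 300)/(860 + 300) = 0.483
|Γ|² = 0.233
P_refl = |Γ|²·P_inc = 172 mW, P_del = (1 − |Γ|²)·P_inc = 568 mW

P_reflected ≈ 172 mW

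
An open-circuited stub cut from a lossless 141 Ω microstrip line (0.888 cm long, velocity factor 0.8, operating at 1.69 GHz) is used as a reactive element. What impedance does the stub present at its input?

Z_in ≈ −j340 Ω

λ = v/f = 0.8·c / 1.69 GHz = 0.142 m
βl = 2π·l/λ = 2π × 0.0625 = 22.5°
tan(βl) = 0.414
For an open-circuited stub, Z_in = −jZ_0·cot(βl) = −jZ_0/tan(βl)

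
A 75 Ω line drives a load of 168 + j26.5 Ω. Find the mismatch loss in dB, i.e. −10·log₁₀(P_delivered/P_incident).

Γ = (93 + j26.5)/(243 + j26.5), |Γ| = 0.396
|Γ|² = 0.157, so P_del/P_inc = 1 − |Γ|² = 0.843
ML = −10·log₁₀(1 − |Γ|²)

mismatch loss ≈ 0.739 dB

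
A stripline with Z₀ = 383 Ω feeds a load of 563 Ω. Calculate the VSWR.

For a purely resistive load, VSWR = R_L/Z_0 or Z_0/R_L (whichever > 1) = 563/383

VSWR ≈ 1.47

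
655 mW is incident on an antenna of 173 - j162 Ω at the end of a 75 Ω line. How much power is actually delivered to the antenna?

P_delivered ≈ 387 mW

|Γ| = |(98 − j162)/(248 − j162)| = 0.639
|Γ|² = 0.409
P_refl = |Γ|²·P_inc = 268 mW, P_del = (1 − |Γ|²)·P_inc = 387 mW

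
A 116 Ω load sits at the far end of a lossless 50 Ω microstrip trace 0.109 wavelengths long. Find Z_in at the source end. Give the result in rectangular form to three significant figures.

βl = 2π × 0.109 = 39.2°
tan(βl) = tan(39.2°) = 0.817
Z_in = Z_0·(Z_L + jZ_0·tanβl)/(Z_0 + jZ_L·tanβl)
     = 50·(116 + j40.8)/(50 + j94.7)

Z_in ≈ 42.1 − j39 Ω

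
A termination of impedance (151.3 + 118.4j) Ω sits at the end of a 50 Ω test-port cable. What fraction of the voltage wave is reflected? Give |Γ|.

|Γ| ≈ 0.667

Γ = (Z_L − Z_0)/(Z_L + Z_0) = (101.3 + j118.4)/(201.3 + j118.4)
|Γ| = 156/234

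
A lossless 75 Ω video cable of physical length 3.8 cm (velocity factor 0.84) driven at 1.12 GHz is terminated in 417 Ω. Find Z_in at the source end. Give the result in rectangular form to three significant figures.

Z_in ≈ 17.5 − j40.2 Ω

λ = v/f = 0.84·c / 1.12 GHz = 0.225 m
βl = 2π·l/λ = 2π × 0.169 = 60.8°
tan(βl) = tan(60.8°) = 1.79
Z_in = Z_0·(Z_L + jZ_0·tanβl)/(Z_0 + jZ_L·tanβl)
     = 75·(417 + j134)/(75 + j746)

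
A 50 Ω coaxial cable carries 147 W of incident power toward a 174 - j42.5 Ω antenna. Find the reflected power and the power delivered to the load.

|Γ| = |(124 − j42.5)/(224 − j42.5)| = 0.575
|Γ|² = 0.331
P_refl = |Γ|²·P_inc = 48.6 W, P_del = (1 − |Γ|²)·P_inc = 98.4 W

P_reflected ≈ 48.6 W; P_delivered ≈ 98.4 W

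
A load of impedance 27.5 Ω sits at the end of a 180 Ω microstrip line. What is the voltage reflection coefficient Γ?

Γ = -0.735

Γ = (Z_L − Z_0)/(Z_L + Z_0) = (27.5 − 180)/(27.5 + 180) = -152.5/207.5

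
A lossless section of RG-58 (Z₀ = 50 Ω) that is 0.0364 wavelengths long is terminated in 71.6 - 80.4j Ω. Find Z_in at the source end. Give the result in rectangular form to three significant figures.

βl = 2π × 0.0364 = 13.1°
tan(βl) = tan(13.1°) = 0.233
Z_in = Z_0·(Z_L + jZ_0·tanβl)/(Z_0 + jZ_L·tanβl)
     = 50·(71.6 − j68.8)/(68.7 + j16.7)

Z_in ≈ 37.7 − j59.2 Ω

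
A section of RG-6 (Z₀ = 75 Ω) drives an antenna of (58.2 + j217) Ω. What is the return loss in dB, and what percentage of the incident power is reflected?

Γ = (-16.8 + j217)/(133.2 + j217), |Γ| = 0.855
RL = −20·log₁₀(0.855) = 1.36 dB
P_refl/P_inc = |Γ|² = 0.731

RL ≈ 1.36 dB; 73.1% of incident power reflected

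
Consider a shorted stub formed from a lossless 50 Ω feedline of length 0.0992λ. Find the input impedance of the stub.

Z_in ≈ +j35.9 Ω

βl = 2π × 0.0992 = 35.7°
tan(βl) = 0.719
For a shorted stub, Z_in = jZ_0·tan(βl)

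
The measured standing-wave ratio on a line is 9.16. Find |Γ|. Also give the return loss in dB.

|Γ| = (S − 1)/(S + 1) = (9.16 − 1)/(9.16 + 1) = 8.16/10.2
RL = −20·log₁₀|Γ| = −20·log₁₀(0.803)

|Γ| ≈ 0.803; return loss ≈ 1.9 dB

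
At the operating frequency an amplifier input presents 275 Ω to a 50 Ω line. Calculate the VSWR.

VSWR ≈ 5.5

For a purely resistive load, VSWR = R_L/Z_0 or Z_0/R_L (whichever > 1) = 275/50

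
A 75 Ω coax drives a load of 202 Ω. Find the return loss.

RL ≈ 6.77 dB

Γ = (202 − 75)/(202 + 75) = 0.458
RL = −20·log₁₀|Γ| = −20·log₁₀(0.458)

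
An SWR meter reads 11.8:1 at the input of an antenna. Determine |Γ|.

|Γ| = (S − 1)/(S + 1) = (11.8 − 1)/(11.8 + 1) = 10.8/12.8

|Γ| ≈ 0.844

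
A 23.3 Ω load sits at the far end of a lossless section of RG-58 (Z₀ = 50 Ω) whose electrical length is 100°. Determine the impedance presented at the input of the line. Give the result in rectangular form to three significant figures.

tan(βl) = tan(100°) = -5.67
Z_in = Z_0·(Z_L + jZ_0·tanβl)/(Z_0 + jZ_L·tanβl)
     = 50·(23.3 − j284)/(50 − j132)

Z_in ≈ 96.8 − j27.8 Ω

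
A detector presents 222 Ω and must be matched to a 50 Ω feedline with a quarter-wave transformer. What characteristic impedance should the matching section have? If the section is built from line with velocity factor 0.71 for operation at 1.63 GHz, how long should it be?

Z_qwt ≈ 105 Ω; length ≈ 3.27 cm

Z_qwt = √(Z_0·R_L) = √(50 × 222) = √11100
λ = 0.71·c/f = 0.131 m, so l = λ/4 = 0.0327 m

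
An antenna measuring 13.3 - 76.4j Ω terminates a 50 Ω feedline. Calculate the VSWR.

Γ = (Z_L − Z_0)/(Z_L + Z_0) = (-36.7 − j76.4)/(63.3 − j76.4)
|Γ| = 84.8/99.2 = 0.854
VSWR = (1 + |Γ|)/(1 − |Γ|) = 1.85/0.146

VSWR ≈ 12.7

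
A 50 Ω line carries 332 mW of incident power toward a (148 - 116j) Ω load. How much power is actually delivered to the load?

|Γ| = |(98 − j116)/(198 − j116)| = 0.662
|Γ|² = 0.438
P_refl = |Γ|²·P_inc = 145 mW, P_del = (1 − |Γ|²)·P_inc = 187 mW

P_delivered ≈ 187 mW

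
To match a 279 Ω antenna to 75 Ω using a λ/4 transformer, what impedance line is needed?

Z_qwt ≈ 145 Ω

Z_qwt = √(Z_0·R_L) = √(75 × 279) = √20920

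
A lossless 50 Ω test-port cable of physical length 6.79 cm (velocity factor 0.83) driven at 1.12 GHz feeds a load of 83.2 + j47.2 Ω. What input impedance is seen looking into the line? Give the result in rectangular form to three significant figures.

λ = v/f = 0.83·c / 1.12 GHz = 0.222 m
βl = 2π·l/λ = 2π × 0.305 = 110°
tan(βl) = tan(110°) = -2.76
Z_in = Z_0·(Z_L + jZ_0·tanβl)/(Z_0 + jZ_L·tanβl)
     = 50·(83.2 − j90.6)/(180 − j229)

Z_in ≈ 21 + j1.63 Ω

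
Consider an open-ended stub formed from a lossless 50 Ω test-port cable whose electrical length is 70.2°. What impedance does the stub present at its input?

tan(βl) = 2.78
For an open-ended stub, Z_in = −jZ_0·cot(βl) = −jZ_0/tan(βl)

Z_in ≈ −j18 Ω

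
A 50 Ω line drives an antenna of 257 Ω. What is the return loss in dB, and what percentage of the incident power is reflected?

Γ = (257 − 50)/(257 + 50) = 0.674
RL = −20·log₁₀(0.674) = 3.42 dB
P_refl/P_inc = |Γ|² = 0.455

RL ≈ 3.42 dB; 45.5% of incident power reflected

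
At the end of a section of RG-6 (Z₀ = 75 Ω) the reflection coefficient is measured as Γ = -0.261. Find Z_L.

Z_L = Z_0·(1 + Γ)/(1 − Γ) = 75·(0.739)/(1.26)

Z_L ≈ 44 Ω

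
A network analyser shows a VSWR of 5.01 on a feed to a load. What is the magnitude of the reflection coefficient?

|Γ| ≈ 0.667

|Γ| = (S − 1)/(S + 1) = (5.01 − 1)/(5.01 + 1) = 4.01/6.01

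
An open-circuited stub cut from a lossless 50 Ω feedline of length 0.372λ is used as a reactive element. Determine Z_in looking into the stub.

βl = 2π × 0.372 = 134°
tan(βl) = -1.04
For an open-circuited stub, Z_in = −jZ_0·cot(βl) = −jZ_0/tan(βl)

Z_in ≈ +j48.1 Ω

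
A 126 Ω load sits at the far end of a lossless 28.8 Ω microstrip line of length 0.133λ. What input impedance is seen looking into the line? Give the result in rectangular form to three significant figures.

Z_in ≈ 11.5 − j23.7 Ω

βl = 2π × 0.133 = 47.9°
tan(βl) = tan(47.9°) = 1.11
Z_in = Z_0·(Z_L + jZ_0·tanβl)/(Z_0 + jZ_L·tanβl)
     = 28.8·(126 + j31.9)/(28.8 + j139)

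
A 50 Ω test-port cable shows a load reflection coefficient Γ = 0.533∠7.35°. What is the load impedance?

Z_L = Z_0·(1 + Γ)/(1 − Γ) = 50·(1.53 + j0.0682)/(0.471 − j0.0682)

Z_L ≈ 158 + j30.1 Ω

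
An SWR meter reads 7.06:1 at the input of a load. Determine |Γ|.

|Γ| ≈ 0.752

|Γ| = (S − 1)/(S + 1) = (7.06 − 1)/(7.06 + 1) = 6.06/8.06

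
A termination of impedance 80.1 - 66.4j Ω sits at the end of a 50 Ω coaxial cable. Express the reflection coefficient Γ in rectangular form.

Γ ≈ 0.39 − j0.311

Γ = (Z_L − Z_0)/(Z_L + Z_0) = (30.1 − j66.4)/(130.1 − j66.4)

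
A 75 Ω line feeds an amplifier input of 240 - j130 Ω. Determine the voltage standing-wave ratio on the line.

Γ = (Z_L − Z_0)/(Z_L + Z_0) = (165 − j130)/(315 − j130)
|Γ| = 210/341 = 0.616
VSWR = (1 + |Γ|)/(1 − |Γ|) = 1.62/0.384

VSWR ≈ 4.21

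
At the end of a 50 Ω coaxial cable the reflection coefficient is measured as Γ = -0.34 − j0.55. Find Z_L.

Z_L ≈ 13.9 − j26.2 Ω

Z_L = Z_0·(1 + Γ)/(1 − Γ) = 50·(0.66 − j0.55)/(1.34 + j0.55)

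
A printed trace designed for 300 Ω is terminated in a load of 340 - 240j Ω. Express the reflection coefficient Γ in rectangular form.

Γ = (Z_L − Z_0)/(Z_L + Z_0) = (40 − j240)/(640 − j240)

Γ ≈ 0.178 − j0.308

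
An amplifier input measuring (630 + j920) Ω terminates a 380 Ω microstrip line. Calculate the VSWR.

Γ = (Z_L − Z_0)/(Z_L + Z_0) = (250 + j920)/(1010 + j920)
|Γ| = 953/1370 = 0.698
VSWR = (1 + |Γ|)/(1 − |Γ|) = 1.7/0.302

VSWR ≈ 5.62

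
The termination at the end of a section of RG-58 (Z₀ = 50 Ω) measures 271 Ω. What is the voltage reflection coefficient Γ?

Γ = 0.688

Γ = (Z_L − Z_0)/(Z_L + Z_0) = (271 − 50)/(271 + 50) = 221/321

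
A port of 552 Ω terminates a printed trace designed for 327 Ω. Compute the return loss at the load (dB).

RL ≈ 11.8 dB

Γ = (552 − 327)/(552 + 327) = 0.256
RL = −20·log₁₀|Γ| = −20·log₁₀(0.256)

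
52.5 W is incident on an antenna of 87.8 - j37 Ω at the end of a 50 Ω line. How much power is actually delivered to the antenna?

P_delivered ≈ 45.3 W

|Γ| = |(37.8 − j37)/(137.8 − j37)| = 0.371
|Γ|² = 0.137
P_refl = |Γ|²·P_inc = 7.22 W, P_del = (1 − |Γ|²)·P_inc = 45.3 W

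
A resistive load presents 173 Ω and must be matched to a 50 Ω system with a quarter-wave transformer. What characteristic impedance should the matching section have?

Z_qwt = √(Z_0·R_L) = √(50 × 173) = √8650

Z_qwt ≈ 93 Ω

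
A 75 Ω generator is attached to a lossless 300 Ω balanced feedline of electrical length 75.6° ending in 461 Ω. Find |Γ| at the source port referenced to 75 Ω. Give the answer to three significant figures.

|Γ| ≈ 0.479

tan(βl) = 3.89
Z_in = Z_0·(Z_L + jZ_0·tanβl)/(Z_0 + jZ_L·tanβl) = 202 − j43.2 Ω
Γ_s = (Z_in − Z_s)/(Z_in + Z_s) = (127 − j43.2)/(277 − j43.2), |Γ_s| = 0.479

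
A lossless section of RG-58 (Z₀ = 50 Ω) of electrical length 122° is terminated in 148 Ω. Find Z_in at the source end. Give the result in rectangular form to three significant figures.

tan(βl) = tan(122°) = -1.6
Z_in = Z_0·(Z_L + jZ_0·tanβl)/(Z_0 + jZ_L·tanβl)
     = 50·(148 − j80)/(50 − j237)

Z_in ≈ 22.5 + j26.5 Ω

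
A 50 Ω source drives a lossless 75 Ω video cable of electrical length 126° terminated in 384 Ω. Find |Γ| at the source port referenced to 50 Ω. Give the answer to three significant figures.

|Γ| ≈ 0.662

tan(βl) = -1.38
Z_in = Z_0·(Z_L + jZ_0·tanβl)/(Z_0 + jZ_L·tanβl) = 21.9 + j51.4 Ω
Γ_s = (Z_in − Z_s)/(Z_in + Z_s) = (-28.1 + j51.4)/(71.9 + j51.4), |Γ_s| = 0.662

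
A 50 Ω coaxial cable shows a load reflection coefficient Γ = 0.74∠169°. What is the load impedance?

Z_L = Z_0·(1 + Γ)/(1 − Γ) = 50·(0.274 + j0.141)/(1.73 − j0.141)

Z_L ≈ 7.54 + j4.71 Ω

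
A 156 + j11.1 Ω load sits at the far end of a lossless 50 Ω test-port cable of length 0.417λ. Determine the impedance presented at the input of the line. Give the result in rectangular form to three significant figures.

Z_in ≈ 46.3 + j57.9 Ω

βl = 2π × 0.417 = 150°
tan(βl) = tan(150°) = -0.575
Z_in = Z_0·(Z_L + jZ_0·tanβl)/(Z_0 + jZ_L·tanβl)
     = 50·(156 − j17.6)/(56.4 − j89.6)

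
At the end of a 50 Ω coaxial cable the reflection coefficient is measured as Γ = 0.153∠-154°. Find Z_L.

Z_L = Z_0·(1 + Γ)/(1 − Γ) = 50·(0.862 − j0.0671)/(1.14 + j0.0671)

Z_L ≈ 37.6 − j5.17 Ω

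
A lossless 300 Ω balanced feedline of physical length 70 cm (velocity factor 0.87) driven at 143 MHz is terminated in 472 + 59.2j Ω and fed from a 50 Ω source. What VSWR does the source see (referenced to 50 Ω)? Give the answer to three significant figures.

VSWR ≈ 6.3

λ = v/f = 0.87·c / 143 MHz = 1.83 m
βl = 2π·l/λ = 2π × 0.384 = 138°
tan(βl) = -0.898
Z_in = Z_0·(Z_L + jZ_0·tanβl)/(Z_0 + jZ_L·tanβl) = 252 + j124 Ω
Γ_s = (Z_in − Z_s)/(Z_in + Z_s) = (202 + j124)/(302 + j124), |Γ_s| = 0.726
VSWR = (1 + |Γ_s|)/(1 − |Γ_s|)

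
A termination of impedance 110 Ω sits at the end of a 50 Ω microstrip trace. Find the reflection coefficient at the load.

Γ = 0.375

Γ = (Z_L − Z_0)/(Z_L + Z_0) = (110 − 50)/(110 + 50) = 60/160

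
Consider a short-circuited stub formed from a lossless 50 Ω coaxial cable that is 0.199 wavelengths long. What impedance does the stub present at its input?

Z_in ≈ +j151 Ω

βl = 2π × 0.199 = 71.6°
tan(βl) = 3.01
For a short-circuited stub, Z_in = jZ_0·tan(βl)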